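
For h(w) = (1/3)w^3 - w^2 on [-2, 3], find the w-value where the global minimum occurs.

Differentiating, h'(w) = w^2 - 2w; which vanishes at w = 0 and w = 2.
Compare values at every candidate in [-2, 3]: h(-2) = -20/3, h(0) = 0, h(2) = -4/3, h(3) = 0.
So the minimum is h(-2) = -20/3.

-2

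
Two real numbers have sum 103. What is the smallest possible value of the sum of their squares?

10609/2

With a + b = 103, a^2 + b^2 = a^2 + (103 − a)^2.
The derivative 2a − 2(103 − a) = 4a − 206 vanishes at a = 103/2; second derivative 4 > 0, a minimum.
The minimum is 2·(103/2)^2 = 10609/2.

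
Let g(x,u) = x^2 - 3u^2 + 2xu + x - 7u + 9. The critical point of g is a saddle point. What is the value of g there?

51/4

∂g/∂x = 2x + 2u + 1 = 0 and ∂g/∂u = 2x - 6u - 7 = 0, so (x, u) = (1/2, -1).
The Hessian has g_{xx} = 2, g_{uu} = -6, g_{xu} = 2, giving D = -16 < 0, so the point is a saddle point.
g(1/2, -1) = 51/4.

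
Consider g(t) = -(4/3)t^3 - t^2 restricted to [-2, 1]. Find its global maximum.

Differentiating, g'(t) = -4t^2 - 2t; which vanishes at t = -1/2 and t = 0.
Compare values at every candidate in [-2, 1]: g(-2) = 20/3, g(-1/2) = -1/12, g(0) = 0, g(1) = -7/3.
So the maximum is g(-2) = 20/3.

20/3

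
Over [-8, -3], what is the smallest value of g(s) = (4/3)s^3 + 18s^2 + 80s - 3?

g'(s) = 4s^2 + 36s + 80, which vanishes at s = -5 and s = -4.
Compare values at every candidate in [-8, -3]: g(-8) = -521/3, g(-5) = -359/3, g(-4) = -361/3, g(-3) = -117.
The minimum over the interval is -521/3, attained at s = -8.

-521/3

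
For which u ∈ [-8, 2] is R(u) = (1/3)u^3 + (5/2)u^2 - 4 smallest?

-8

R'(u) = u^2 + 5u, which vanishes at u = -5 and u = 0.
Evaluating at the critical points and endpoints: R(-8) = -44/3, R(-5) = 101/6, R(0) = -4, R(2) = 26/3.
So the minimum is R(-8) = -44/3.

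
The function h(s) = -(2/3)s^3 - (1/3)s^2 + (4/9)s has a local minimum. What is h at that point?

-20/81

h'(s) = -2s^2 - (2/3)s + 4/9. Setting h'(s) = 0 gives s ∈ {-2/3, 1/3}.
h''(s) = -4s - 2/3. h''(-2/3) = 2 > 0 ⇒ local minimum; h''(1/3) = -2 < 0 ⇒ local maximum.
The local minimum is h(-2/3) = -20/81.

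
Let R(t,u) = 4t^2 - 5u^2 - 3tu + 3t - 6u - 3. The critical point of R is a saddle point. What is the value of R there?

-222/89

∂R/∂t = 8t - 3u + 3 = 0 and ∂R/∂u = -3t - 10u - 6 = 0, so (t, u) = (-48/89, -39/89).
The Hessian has R_{tt} = 8, R_{uu} = -10, R_{tu} = -3, giving D = -89 < 0, so the point is a saddle point.
R(-48/89, -39/89) = -222/89.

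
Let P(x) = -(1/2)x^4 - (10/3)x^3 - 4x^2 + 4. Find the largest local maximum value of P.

Critical points: P'(x) = -2x^3 - 10x^2 - 8x vanishes at x = -4, -1, 0.
Since P''(x) = -6x^2 - 20x - 8, we get P''(-4) = -24 < 0 ⇒ local maximum; P''(-1) = 6 > 0 ⇒ local minimum; P''(0) = -8 < 0 ⇒ local maximum.
So the largest local maximum value is P(-4) = 76/3.

76/3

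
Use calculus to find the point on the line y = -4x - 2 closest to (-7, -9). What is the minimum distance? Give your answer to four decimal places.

8.4887

Minimize D(x)^2 = (x + 7)^2 + (-4x + 7)^2.
d/dx[D^2] = 2(x + 7) + 2·(-4)·(-4x + 7) = 0 ⇒ x = 21/17.
Then y = -118/17 and the distance is √(1225/17) ≈ 8.4887.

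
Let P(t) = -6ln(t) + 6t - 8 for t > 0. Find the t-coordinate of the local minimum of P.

1

P'(t) = -6/t + 6 = 0 gives t = 1.
P''(t) = 6/t², which is positive for t > 0, so this is a local minimum.
P(1) = -6·ln(1) + 6 - 8 ≈ -2.0000.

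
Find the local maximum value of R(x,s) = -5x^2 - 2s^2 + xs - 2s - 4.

∂R/∂x = -10x + s = 0 and ∂R/∂s = x - 4s - 2 = 0, so (x, s) = (-2/39, -20/39).
The Hessian has R_{xx} = -10, R_{ss} = -4, R_{xs} = 1, giving D = 39 > 0 with R_{xx} < 0, so the point is a local maximum.
R(-2/39, -20/39) = -136/39.

-136/39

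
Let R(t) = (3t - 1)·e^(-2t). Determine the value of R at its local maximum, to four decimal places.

By the product rule, R'(t) = (-6t + 5)·e^(-2t). Since e^(-2t) > 0, the only critical point is t = 5/6.
R''(5/6) has the same sign as -6 < 0, so this is a local maximum.
R(5/6) = (3/2)·e^(-5/3) ≈ 0.2833.

0.2833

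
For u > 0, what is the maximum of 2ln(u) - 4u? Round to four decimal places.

f'(u) = 2/u − 4 = 0 gives u = 1/2.
f''(u) = -2/u², which is negative for u > 0, so this is a local maximum.
f(1/2) = 2·ln(1/2) - 2 ≈ -3.3863.

-3.3863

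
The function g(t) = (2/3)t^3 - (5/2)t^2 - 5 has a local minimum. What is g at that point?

g'(t) = 2t^2 - 5t. Setting g'(t) = 0 gives t ∈ {0, 5/2}.
g''(t) = 4t - 5. g''(0) = -5 < 0 ⇒ local maximum; g''(5/2) = 5 > 0 ⇒ local minimum.
Thus g has its local minimum at t = 5/2, with value -245/24.

-245/24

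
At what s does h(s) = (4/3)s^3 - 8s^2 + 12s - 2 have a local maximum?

1

h'(s) = 4s^2 - 16s + 12. Setting h'(s) = 0 gives s ∈ {1, 3}.
Second-derivative test with h''(s) = 8s - 16: h''(1) = -8 < 0 ⇒ local maximum; h''(3) = 8 > 0 ⇒ local minimum.
Thus h has its local maximum at s = 1, with value 10/3.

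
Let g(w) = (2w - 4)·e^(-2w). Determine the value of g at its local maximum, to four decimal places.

0.0067

Differentiating with the product rule gives g'(w) = (-4w + 10)·e^(-2w). Since e^(-2w) > 0, the only critical point is w = 5/2.
g''(5/2) has the same sign as -4 < 0, so this is a local maximum.
g(5/2) = (1)·e^(-5) ≈ 0.0067.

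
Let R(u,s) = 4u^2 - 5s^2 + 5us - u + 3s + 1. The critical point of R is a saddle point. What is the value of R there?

151/105

∂R/∂u = 8u + 5s - 1 = 0 and ∂R/∂s = 5u - 10s + 3 = 0, so (u, s) = (-1/21, 29/105).
The Hessian has R_{uu} = 8, R_{ss} = -10, R_{us} = 5, giving D = -105 < 0, so the point is a saddle point.
R(-1/21, 29/105) = 151/105.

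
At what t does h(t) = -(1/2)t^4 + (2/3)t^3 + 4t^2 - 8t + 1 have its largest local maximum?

-2

h'(t) = -2t^3 + 2t^2 + 8t - 8 = 0 at t = -2, 1, 2.
Since h''(t) = -6t^2 + 4t + 8, we get h''(-2) = -24 < 0 ⇒ local maximum; h''(1) = 6 > 0 ⇒ local minimum; h''(2) = -8 < 0 ⇒ local maximum.
The largest local maximum is h(-2) = 59/3.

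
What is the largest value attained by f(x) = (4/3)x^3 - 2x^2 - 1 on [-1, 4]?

f'(x) = 4x^2 - 4x, which vanishes at x = 0 and x = 1.
Candidates: f(-1) = -13/3; f(0) = -1; f(1) = -5/3; f(4) = 157/3.
Hence the absolute maximum is 157/3 at x = 4.

157/3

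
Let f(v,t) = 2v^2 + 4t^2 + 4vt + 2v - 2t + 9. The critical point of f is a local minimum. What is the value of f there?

∂f/∂v = 4v + 4t + 2 = 0 and ∂f/∂t = 4v + 8t - 2 = 0, so (v, t) = (-3/2, 1).
The Hessian has f_{vv} = 4, f_{tt} = 8, f_{vt} = 4, giving D = 16 > 0 with f_{vv} > 0, so the point is a local minimum.
f(-3/2, 1) = 13/2.

13/2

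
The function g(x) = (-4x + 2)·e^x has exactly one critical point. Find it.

-1/2

By the product rule, g'(x) = (-4x - 2)·e^x. Since e^x > 0, the only critical point is x = -1/2.
g''(-1/2) has the same sign as -4 < 0, so this is a local maximum.
g(-1/2) = (4)·e^(-1/2) ≈ 2.4261.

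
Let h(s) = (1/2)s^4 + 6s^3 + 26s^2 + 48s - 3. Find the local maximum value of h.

h'(s) = 2s^3 + 18s^2 + 52s + 48. Setting h'(s) = 0 gives s ∈ {-4, -3, -2}.
h''(s) = 6s^2 + 36s + 52. h''(-4) = 4 > 0 ⇒ local minimum; h''(-3) = -2 < 0 ⇒ local maximum; h''(-2) = 4 > 0 ⇒ local minimum.
The local maximum is h(-3) = -69/2.

-69/2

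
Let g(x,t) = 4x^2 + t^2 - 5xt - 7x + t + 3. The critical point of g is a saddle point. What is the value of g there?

∂g/∂x = 8x - 5t - 7 = 0 and ∂g/∂t = -5x + 2t + 1 = 0, so (x, t) = (-1, -3).
The Hessian has g_{xx} = 8, g_{tt} = 2, g_{xt} = -5, giving D = -9 < 0, so the point is a saddle point.
g(-1, -3) = 5.

5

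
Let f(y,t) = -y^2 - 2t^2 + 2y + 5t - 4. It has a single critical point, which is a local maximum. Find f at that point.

∂f/∂y = -2y + 2 = 0 and ∂f/∂t = -4t + 5 = 0, so (y, t) = (1, 5/4).
The Hessian has f_{yy} = -2, f_{tt} = -4, f_{yt} = 0, giving D = 8 > 0 with f_{yy} < 0, so the point is a local maximum.
f(1, 5/4) = 1/8.

1/8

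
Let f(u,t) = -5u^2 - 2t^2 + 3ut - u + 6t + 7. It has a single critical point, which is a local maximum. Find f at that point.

∂f/∂u = -10u + 3t - 1 = 0 and ∂f/∂t = 3u - 4t + 6 = 0, so (u, t) = (14/31, 57/31).
The Hessian has f_{uu} = -10, f_{tt} = -4, f_{ut} = 3, giving D = 31 > 0 with f_{uu} < 0, so the point is a local maximum.
f(14/31, 57/31) = 381/31.

381/31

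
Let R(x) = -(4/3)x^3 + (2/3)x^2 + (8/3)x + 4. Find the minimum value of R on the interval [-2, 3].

Differentiating, R'(x) = -4x^2 + (4/3)x + 8/3; which vanishes at x = -2/3 and x = 1.
Candidates: R(-2) = 12, R(-2/3) = 236/81, R(1) = 6, R(3) = -18.
The minimum over the interval is -18, attained at x = 3.

-18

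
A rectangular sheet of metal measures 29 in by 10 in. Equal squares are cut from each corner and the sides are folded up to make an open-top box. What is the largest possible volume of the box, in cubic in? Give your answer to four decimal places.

With cut size x, the volume is V(x) = x(29 − 2x)(10 − 2x) for 0 < x < 5.
V'(x) = 12x^2 − 156x + 290. Setting V'(x) = 0 gives x ≈ 2.2475 (the root in (0, 5)).
V''(x) = 24x − 156 is negative there, so this is the maximum; V ≈ 303.1878.

303.1878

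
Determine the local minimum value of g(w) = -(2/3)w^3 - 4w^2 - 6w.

Critical points: g'(w) = -2w^2 - 8w - 6 vanishes at w = -3, -1.
Second-derivative test with g''(w) = -4w - 8: g''(-3) = 4 > 0 ⇒ local minimum; g''(-1) = -4 < 0 ⇒ local maximum.
Thus g has its local minimum at w = -3, with value 0.

0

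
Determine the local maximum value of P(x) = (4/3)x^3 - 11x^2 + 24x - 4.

47/4

P'(x) = 4x^2 - 22x + 24. Setting P'(x) = 0 gives x ∈ {3/2, 4}.
P''(x) = 8x - 22. P''(3/2) = -10 < 0 ⇒ local maximum; P''(4) = 10 > 0 ⇒ local minimum.
The local maximum is P(3/2) = 47/4.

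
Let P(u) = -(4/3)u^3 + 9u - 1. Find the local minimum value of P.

Critical points: P'(u) = -4u^2 + 9 vanishes at u = -3/2, 3/2.
P''(u) = -8u. P''(-3/2) = 12 > 0 ⇒ local minimum; P''(3/2) = -12 < 0 ⇒ local maximum.
Thus P has its local minimum at u = -3/2, with value -10.

-10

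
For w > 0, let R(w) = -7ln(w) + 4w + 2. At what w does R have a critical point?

7/4

R'(w) = -7/w + 4 = 0 gives w = 7/4.
R''(w) = 7/w², which is positive for w > 0, so this is a local minimum.
R(7/4) = -7·ln(7/4) + 7 + 2 ≈ 5.0827.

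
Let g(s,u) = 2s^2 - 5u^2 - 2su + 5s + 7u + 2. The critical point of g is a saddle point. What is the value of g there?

∂g/∂s = 4s - 2u + 5 = 0 and ∂g/∂u = -2s - 10u + 7 = 0, so (s, u) = (-9/11, 19/22).
The Hessian has g_{ss} = 4, g_{uu} = -10, g_{su} = -2, giving D = -44 < 0, so the point is a saddle point.
g(-9/11, 19/22) = 131/44.

131/44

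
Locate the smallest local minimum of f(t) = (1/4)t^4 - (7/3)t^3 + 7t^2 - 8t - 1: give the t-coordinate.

f'(t) = t^3 - 7t^2 + 14t - 8 = 0 at t = 1, 2, 4.
f''(t) = 3t^2 - 14t + 14. f''(1) = 3 > 0 ⇒ local minimum; f''(2) = -2 < 0 ⇒ local maximum; f''(4) = 6 > 0 ⇒ local minimum.
The smallest local minimum is f(4) = -19/3.

4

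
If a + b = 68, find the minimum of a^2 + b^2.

With a + b = 68, a^2 + b^2 = a^2 + (68 − a)^2.
The derivative 2a − 2(68 − a) = 4a − 136 vanishes at a = 34; second derivative 4 > 0, a minimum.
The minimum is 2·(34)^2 = 2312.

2312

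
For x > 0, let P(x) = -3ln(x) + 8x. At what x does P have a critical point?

3/8

P'(x) = -3/x + 8 = 0 gives x = 3/8.
P''(x) = 3/x², which is positive for x > 0, so this is a local minimum.
P(3/8) = -3·ln(3/8) + 3 ≈ 5.9425.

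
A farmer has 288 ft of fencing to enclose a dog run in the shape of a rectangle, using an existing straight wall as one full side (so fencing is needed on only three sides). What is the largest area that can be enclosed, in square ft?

Let the sides perpendicular to the wall have length x and the parallel side y, so 2x + y = 288 and the area is A = xy = x(288 − 2x).
A'(x) = 288 − 4x = 0 gives x = 72, and A''(x) = −4 < 0 confirms a maximum.
Then y = 288 − 2·72 = 144 and A = 10368.

10368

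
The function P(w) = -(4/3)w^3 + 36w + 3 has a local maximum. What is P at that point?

75

P'(w) = -4w^2 + 36. Setting P'(w) = 0 gives w ∈ {-3, 3}.
Second-derivative test with P''(w) = -8w: P''(-3) = 24 > 0 ⇒ local minimum; P''(3) = -24 < 0 ⇒ local maximum.
So the local maximum value is P(3) = 75.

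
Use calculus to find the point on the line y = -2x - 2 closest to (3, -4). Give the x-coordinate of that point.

7/5

Minimize D(x)^2 = (x - 3)^2 + (-2x + 2)^2.
d/dx[D^2] = 2(x - 3) + 2·(-2)·(-2x + 2) = 0 ⇒ x = 7/5.
Then y = -24/5 and the distance is √(16/5) ≈ 1.7889.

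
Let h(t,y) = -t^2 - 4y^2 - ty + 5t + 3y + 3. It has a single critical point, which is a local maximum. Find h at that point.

139/15

∂h/∂t = -2t - y + 5 = 0 and ∂h/∂y = -t - 8y + 3 = 0, so (t, y) = (37/15, 1/15).
The Hessian has h_{tt} = -2, h_{yy} = -8, h_{ty} = -1, giving D = 15 > 0 with h_{tt} < 0, so the point is a local maximum.
h(37/15, 1/15) = 139/15.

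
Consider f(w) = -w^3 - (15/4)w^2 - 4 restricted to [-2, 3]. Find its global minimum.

Differentiating, f'(w) = -3w^2 - (15/2)w; whose only zero in [-2, 3] is w = 0.
Evaluating at the critical points and endpoints: f(-2) = -11,  f(0) = -4,  f(3) = -259/4.
The minimum over the interval is -259/4, attained at w = 3.

-259/4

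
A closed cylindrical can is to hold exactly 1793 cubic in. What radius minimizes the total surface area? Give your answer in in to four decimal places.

With radius r and height h, πr²h = 1793 so h = 1793/(πr²), and S(r) = 2πr² + 2πrh = 2πr² + 2·1793/r.
S'(r) = 4πr − 2·1793/r² = 0 ⇒ r³ = 1793/(2π), so r ≈ 6.5837 and h = 2r ≈ 13.1673.
S''(r) = 4π + 4·1793/r³ > 0, so this is the minimum; S ≈ 817.0239.

6.5837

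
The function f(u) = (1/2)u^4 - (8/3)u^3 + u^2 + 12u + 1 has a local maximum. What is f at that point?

47/3

Critical points: f'(u) = 2u^3 - 8u^2 + 2u + 12 vanishes at u = -1, 2, 3.
Second-derivative test with f''(u) = 6u^2 - 16u + 2: f''(-1) = 24 > 0 ⇒ local minimum; f''(2) = -6 < 0 ⇒ local maximum; f''(3) = 8 > 0 ⇒ local minimum.
The local maximum is f(2) = 47/3.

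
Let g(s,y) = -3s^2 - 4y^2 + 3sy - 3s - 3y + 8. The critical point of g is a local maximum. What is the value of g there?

134/13

∂g/∂s = -6s + 3y - 3 = 0 and ∂g/∂y = 3s - 8y - 3 = 0, so (s, y) = (-11/13, -9/13).
The Hessian has g_{ss} = -6, g_{yy} = -8, g_{sy} = 3, giving D = 39 > 0 with g_{ss} < 0, so the point is a local maximum.
g(-11/13, -9/13) = 134/13.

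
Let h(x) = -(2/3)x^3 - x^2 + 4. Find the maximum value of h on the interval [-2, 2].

16/3

h'(x) = -2x^2 - 2x, which vanishes at x = -1 and x = 0.
Compare values at every candidate in [-2, 2]: h(-2) = 16/3; h(-1) = 11/3; h(0) = 4; h(2) = -16/3.
Hence the absolute maximum is 16/3 at x = -2.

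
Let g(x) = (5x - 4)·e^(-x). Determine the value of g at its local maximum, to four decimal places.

0.8265

By the product rule, g'(x) = (-5x + 9)·e^(-x). Since e^(-x) > 0, the only critical point is x = 9/5.
g''(9/5) has the same sign as -5 < 0, so this is a local maximum.
g(9/5) = (5)·e^(-9/5) ≈ 0.8265.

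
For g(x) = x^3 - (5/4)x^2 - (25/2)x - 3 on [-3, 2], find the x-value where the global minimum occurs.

2

The derivative is 3x^2 - (5/2)x - 25/2, whose only zero in [-3, 2] is x = -5/3.
Candidates: g(-3) = -15/4,  g(-5/3) = 1051/108,  g(2) = -25.
So the minimum is g(2) = -25.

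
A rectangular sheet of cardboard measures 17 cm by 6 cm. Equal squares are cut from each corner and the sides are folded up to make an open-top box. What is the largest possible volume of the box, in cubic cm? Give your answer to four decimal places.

With cut size x, the volume is V(x) = x(17 − 2x)(6 − 2x) for 0 < x < 3.
V'(x) = 12x^2 − 92x + 102. Setting V'(x) = 0 gives x ≈ 1.3445 (the root in (0, 3)).
V''(x) = 24x − 92 is negative there, so this is the maximum; V ≈ 63.7074.

63.7074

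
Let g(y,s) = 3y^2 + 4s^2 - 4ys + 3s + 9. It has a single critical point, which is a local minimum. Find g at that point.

261/32

∂g/∂y = 6y - 4s = 0 and ∂g/∂s = -4y + 8s + 3 = 0, so (y, s) = (-3/8, -9/16).
The Hessian has g_{yy} = 6, g_{ss} = 8, g_{ys} = -4, giving D = 32 > 0 with g_{yy} > 0, so the point is a local minimum.
g(-3/8, -9/16) = 261/32.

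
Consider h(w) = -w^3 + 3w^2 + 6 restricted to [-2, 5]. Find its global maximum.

26

Differentiating, h'(w) = -3w^2 + 6w; which vanishes at w = 0 and w = 2.
Candidates: h(-2) = 26; h(0) = 6; h(2) = 10; h(5) = -44.
So the maximum is h(-2) = 26.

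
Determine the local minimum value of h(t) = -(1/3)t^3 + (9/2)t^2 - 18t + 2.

-41/2

h'(t) = -t^2 + 9t - 18. Setting h'(t) = 0 gives t ∈ {3, 6}.
Since h''(t) = -2t + 9, we get h''(3) = 3 > 0 ⇒ local minimum; h''(6) = -3 < 0 ⇒ local maximum.
Thus h has its local minimum at t = 3, with value -41/2.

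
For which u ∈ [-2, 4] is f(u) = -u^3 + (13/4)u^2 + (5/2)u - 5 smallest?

Differentiating, f'(u) = -3u^2 + (13/2)u + 5/2; which vanishes at u = -1/3 and u = 5/2.
Compare values at every candidate in [-2, 4]: f(-2) = 11, f(-1/3) = -587/108, f(5/2) = 95/16, f(4) = -7.
So the minimum is f(4) = -7.

4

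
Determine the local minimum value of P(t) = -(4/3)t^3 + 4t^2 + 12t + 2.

-14/3

P'(t) = -4t^2 + 8t + 12 = 0 at t = -1, 3.
P''(t) = -8t + 8. P''(-1) = 16 > 0 ⇒ local minimum; P''(3) = -16 < 0 ⇒ local maximum.
The local minimum is P(-1) = -14/3.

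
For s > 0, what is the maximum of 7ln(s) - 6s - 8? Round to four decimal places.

-13.9209

P'(s) = 7/s − 6 = 0 gives s = 7/6.
P''(s) = -7/s², which is negative for s > 0, so this is a local maximum.
P(7/6) = 7·ln(7/6) - 7 - 8 ≈ -13.9209.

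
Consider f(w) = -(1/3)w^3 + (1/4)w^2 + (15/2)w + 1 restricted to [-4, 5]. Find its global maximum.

Differentiating, f'(w) = -w^2 + (1/2)w + 15/2; which vanishes at w = -5/2 and w = 3.
Candidates: f(-4) = -11/3, f(-5/2) = -527/48, f(3) = 67/4, f(5) = 37/12.
Hence the absolute maximum is 67/4 at w = 3.

67/4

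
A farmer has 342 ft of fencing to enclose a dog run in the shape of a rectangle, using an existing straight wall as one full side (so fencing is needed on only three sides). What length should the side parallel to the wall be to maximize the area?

Let the sides perpendicular to the wall have length x and the parallel side y, so 2x + y = 342 and the area is A = xy = x(342 − 2x).
A'(x) = 342 − 4x = 0 gives x = 171/2, and A''(x) = −4 < 0 confirms a maximum.
Then y = 342 − 2·171/2 = 171 and A = 29241/2.

171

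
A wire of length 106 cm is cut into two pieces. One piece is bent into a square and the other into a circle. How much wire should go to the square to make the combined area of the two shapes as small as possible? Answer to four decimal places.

Let x be the length used for the square. Square side x/4; circle radius (106−x)/(2π).
A(x) = (x/4)² + π·((106−x)/(2π))² = x²/16 + (106−x)²/(4π) for 0 ≤ x ≤ 106. A'(x) = x/8 − (106−x)/(2π) = 0 gives x = 4·106/(π+4) ≈ 59.3705.
A'' = 1/8 + 1/(2π) > 0, so this gives the minimum combined area; x ≈ 59.3705 cm to the square.

59.3705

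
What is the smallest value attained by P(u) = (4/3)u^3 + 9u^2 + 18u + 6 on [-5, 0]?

-77/3

Differentiating, P'(u) = 4u^2 + 18u + 18; which vanishes at u = -3 and u = -3/2.
Evaluating at the critical points and endpoints: P(-5) = -77/3, P(-3) = -3, P(-3/2) = -21/4, P(0) = 6.
So the minimum is P(-5) = -77/3.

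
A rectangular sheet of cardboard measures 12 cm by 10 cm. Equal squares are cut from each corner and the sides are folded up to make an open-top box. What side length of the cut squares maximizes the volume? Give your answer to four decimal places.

1.8107

With cut size x, the volume is V(x) = x(12 − 2x)(10 − 2x) for 0 < x < 5.
V'(x) = 12x^2 − 88x + 120. Setting V'(x) = 0 gives x ≈ 1.8107 (the root in (0, 5)).
V''(x) = 24x − 88 is negative there, so this is the maximum; V ≈ 96.7706.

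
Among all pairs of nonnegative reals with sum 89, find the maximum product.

With x + y = 89, the product is P(x) = x(89 − x).
P'(x) = 89 − 2x = 0 gives x = 89/2; P'' = −2 < 0, so this is the maximum.
P = 89/2·89/2 = 7921/4.

7921/4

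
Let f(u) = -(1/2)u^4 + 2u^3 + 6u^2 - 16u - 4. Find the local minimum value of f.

-25/2

f'(u) = -2u^3 + 6u^2 + 12u - 16 = 0 at u = -2, 1, 4.
Second-derivative test with f''(u) = -6u^2 + 12u + 12: f''(-2) = -36 < 0 ⇒ local maximum; f''(1) = 18 > 0 ⇒ local minimum; f''(4) = -36 < 0 ⇒ local maximum.
So the local minimum value is f(1) = -25/2.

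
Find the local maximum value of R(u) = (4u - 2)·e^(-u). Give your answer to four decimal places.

0.8925

Differentiating with the product rule gives R'(u) = (-4u + 6)·e^(-u). Since e^(-u) > 0, the only critical point is u = 3/2.
R''(3/2) has the same sign as -4 < 0, so this is a local maximum.
R(3/2) = (4)·e^(-3/2) ≈ 0.8925.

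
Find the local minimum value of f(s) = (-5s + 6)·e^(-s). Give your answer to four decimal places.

-0.5540

By the product rule, f'(s) = (5s - 11)·e^(-s). Since e^(-s) > 0, the only critical point is s = 11/5.
f''(11/5) has the same sign as 5 > 0, so this is a local minimum.
f(11/5) = (-5)·e^(-11/5) ≈ -0.5540.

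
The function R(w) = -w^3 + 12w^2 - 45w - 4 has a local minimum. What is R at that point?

R'(w) = -3w^2 + 24w - 45 = 0 at w = 3, 5.
Since R''(w) = -6w + 24, we get R''(3) = 6 > 0 ⇒ local minimum; R''(5) = -6 < 0 ⇒ local maximum.
Thus R has its local minimum at w = 3, with value -58.

-58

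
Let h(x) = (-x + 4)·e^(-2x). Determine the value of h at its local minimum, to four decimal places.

By the product rule, h'(x) = (2x - 9)·e^(-2x). Since e^(-2x) > 0, the only critical point is x = 9/2.
h''(9/2) has the same sign as 2 > 0, so this is a local minimum.
h(9/2) = (-1/2)·e^(-9) ≈ -0.0001.

-0.0001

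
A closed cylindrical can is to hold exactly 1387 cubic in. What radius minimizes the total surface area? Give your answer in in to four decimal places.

With radius r and height h, πr²h = 1387 so h = 1387/(πr²), and S(r) = 2πr² + 2πrh = 2πr² + 2·1387/r.
S'(r) = 4πr − 2·1387/r² = 0 ⇒ r³ = 1387/(2π), so r ≈ 6.0436 and h = 2r ≈ 12.0873.
S''(r) = 4π + 4·1387/r³ > 0, so this is the minimum; S ≈ 688.4919.

6.0436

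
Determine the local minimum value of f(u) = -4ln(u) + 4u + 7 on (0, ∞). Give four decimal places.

11.0000

f'(u) = -4/u + 4 = 0 gives u = 1.
f''(u) = 4/u², which is positive for u > 0, so this is a local minimum.
f(1) = -4·ln(1) + 4 + 7 ≈ 11.0000.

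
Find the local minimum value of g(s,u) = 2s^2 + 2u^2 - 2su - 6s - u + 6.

∂g/∂s = 4s - 2u - 6 = 0 and ∂g/∂u = -2s + 4u - 1 = 0, so (s, u) = (13/6, 4/3).
The Hessian has g_{ss} = 4, g_{uu} = 4, g_{su} = -2, giving D = 12 > 0 with g_{ss} > 0, so the point is a local minimum.
g(13/6, 4/3) = -7/6.

-7/6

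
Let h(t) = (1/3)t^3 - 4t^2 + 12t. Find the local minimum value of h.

0

h'(t) = t^2 - 8t + 12. Setting h'(t) = 0 gives t ∈ {2, 6}.
Second-derivative test with h''(t) = 2t - 8: h''(2) = -4 < 0 ⇒ local maximum; h''(6) = 4 > 0 ⇒ local minimum.
So the local minimum value is h(6) = 0.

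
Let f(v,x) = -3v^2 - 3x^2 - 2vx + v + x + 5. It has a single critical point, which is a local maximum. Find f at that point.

41/8

∂f/∂v = -6v - 2x + 1 = 0 and ∂f/∂x = -2v - 6x + 1 = 0, so (v, x) = (1/8, 1/8).
The Hessian has f_{vv} = -6, f_{xx} = -6, f_{vx} = -2, giving D = 32 > 0 with f_{vv} < 0, so the point is a local maximum.
f(1/8, 1/8) = 41/8.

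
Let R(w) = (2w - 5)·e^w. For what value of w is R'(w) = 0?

3/2

R'(w) = 2·e^w + (2w - 5)·1·e^w = (2w - 3)·e^w. Since e^w > 0, the only critical point is w = 3/2.
R''(3/2) has the same sign as 2 > 0, so this is a local minimum.
R(3/2) = (-2)·e^(3/2) ≈ -8.9634.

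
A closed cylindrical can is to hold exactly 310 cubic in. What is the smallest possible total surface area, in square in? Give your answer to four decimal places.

253.5648

With radius r and height h, πr²h = 310 so h = 310/(πr²), and S(r) = 2πr² + 2πrh = 2πr² + 2·310/r.
S'(r) = 4πr − 2·310/r² = 0 ⇒ r³ = 310/(2π), so r ≈ 3.6677 and h = 2r ≈ 7.3354.
S''(r) = 4π + 4·310/r³ > 0, so this is the minimum; S ≈ 253.5648.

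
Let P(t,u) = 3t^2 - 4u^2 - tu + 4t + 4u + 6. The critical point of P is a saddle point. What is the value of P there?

∂P/∂t = 6t - u + 4 = 0 and ∂P/∂u = -t - 8u + 4 = 0, so (t, u) = (-4/7, 4/7).
The Hessian has P_{tt} = 6, P_{uu} = -8, P_{tu} = -1, giving D = -49 < 0, so the point is a saddle point.
P(-4/7, 4/7) = 6.

6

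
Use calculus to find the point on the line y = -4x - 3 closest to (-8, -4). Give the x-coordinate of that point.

Minimize D(x)^2 = (x + 8)^2 + (-4x + 1)^2.
d/dx[D^2] = 2(x + 8) + 2·(-4)·(-4x + 1) = 0 ⇒ x = -4/17.
Then y = -35/17 and the distance is √(1089/17) ≈ 8.0037.

-4/17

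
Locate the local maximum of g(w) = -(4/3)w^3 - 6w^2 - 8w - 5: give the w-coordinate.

-1

g'(w) = -4w^2 - 12w - 8. Setting g'(w) = 0 gives w ∈ {-2, -1}.
Since g''(w) = -8w - 12, we get g''(-2) = 4 > 0 ⇒ local minimum; g''(-1) = -4 < 0 ⇒ local maximum.
Thus g has its local maximum at w = -1, with value -5/3.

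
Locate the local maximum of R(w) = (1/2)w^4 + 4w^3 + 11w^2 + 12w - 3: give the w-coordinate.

R'(w) = 2w^3 + 12w^2 + 22w + 12 = 0 at w = -3, -2, -1.
R''(w) = 6w^2 + 24w + 22. R''(-3) = 4 > 0 ⇒ local minimum; R''(-2) = -2 < 0 ⇒ local maximum; R''(-1) = 4 > 0 ⇒ local minimum.
Thus R has its local maximum at w = -2, with value -7.

-2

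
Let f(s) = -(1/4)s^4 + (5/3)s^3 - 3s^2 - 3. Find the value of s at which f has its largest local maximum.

f'(s) = -s^3 + 5s^2 - 6s. Setting f'(s) = 0 gives s ∈ {0, 2, 3}.
Since f''(s) = -3s^2 + 10s - 6, we get f''(0) = -6 < 0 ⇒ local maximum; f''(2) = 2 > 0 ⇒ local minimum; f''(3) = -3 < 0 ⇒ local maximum.
So the largest local maximum value is f(0) = -3.

0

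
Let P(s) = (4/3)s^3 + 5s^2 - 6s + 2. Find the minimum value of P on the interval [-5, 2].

-29/3

P'(s) = 4s^2 + 10s - 6, which vanishes at s = -3 and s = 1/2.
Candidates: P(-5) = -29/3, P(-3) = 29, P(1/2) = 5/12, P(2) = 62/3.
Hence the absolute minimum is -29/3 at s = -5.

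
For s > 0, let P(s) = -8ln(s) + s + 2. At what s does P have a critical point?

8

P'(s) = -8/s + 1 = 0 gives s = 8.
P''(s) = 8/s², which is positive for s > 0, so this is a local minimum.
P(8) = -8·ln(8) + 8 + 2 ≈ -6.6355.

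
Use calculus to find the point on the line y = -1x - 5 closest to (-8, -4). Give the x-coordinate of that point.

-9/2

Minimize D(x)^2 = (x + 8)^2 + (-x - 1)^2.
d/dx[D^2] = 2(x + 8) + 2·(-1)·(-x - 1) = 0 ⇒ x = -9/2.
Then y = -1/2 and the distance is √(49/2) ≈ 4.9497.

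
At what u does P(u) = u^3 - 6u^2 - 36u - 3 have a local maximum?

-2

Critical points: P'(u) = 3u^2 - 12u - 36 vanishes at u = -2, 6.
Since P''(u) = 6u - 12, we get P''(-2) = -24 < 0 ⇒ local maximum; P''(6) = 24 > 0 ⇒ local minimum.
So the local maximum value is P(-2) = 37.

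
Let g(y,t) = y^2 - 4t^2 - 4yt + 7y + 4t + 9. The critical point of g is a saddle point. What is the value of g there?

55/8

∂g/∂y = 2y - 4t + 7 = 0 and ∂g/∂t = -4y - 8t + 4 = 0, so (y, t) = (-5/4, 9/8).
The Hessian has g_{yy} = 2, g_{tt} = -8, g_{yt} = -4, giving D = -32 < 0, so the point is a saddle point.
g(-5/4, 9/8) = 55/8.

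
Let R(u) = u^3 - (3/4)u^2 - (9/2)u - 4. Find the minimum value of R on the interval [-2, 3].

-145/16

The derivative is 3u^2 - (3/2)u - 9/2, which vanishes at u = -1 and u = 3/2.
Compare values at every candidate in [-2, 3]: R(-2) = -6; R(-1) = -5/4; R(3/2) = -145/16; R(3) = 11/4.
Hence the absolute minimum is -145/16 at u = 3/2.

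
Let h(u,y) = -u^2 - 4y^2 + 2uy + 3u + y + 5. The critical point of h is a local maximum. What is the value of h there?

103/12

∂h/∂u = -2u + 2y + 3 = 0 and ∂h/∂y = 2u - 8y + 1 = 0, so (u, y) = (13/6, 2/3).
The Hessian has h_{uu} = -2, h_{yy} = -8, h_{uy} = 2, giving D = 12 > 0 with h_{uu} < 0, so the point is a local maximum.
h(13/6, 2/3) = 103/12.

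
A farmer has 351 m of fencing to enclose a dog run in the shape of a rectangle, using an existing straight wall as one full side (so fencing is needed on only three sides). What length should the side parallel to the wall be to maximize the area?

Let the sides perpendicular to the wall have length x and the parallel side y, so 2x + y = 351 and the area is A = xy = x(351 − 2x).
A'(x) = 351 − 4x = 0 gives x = 351/4, and A''(x) = −4 < 0 confirms a maximum.
Then y = 351 − 2·351/4 = 351/2 and A = 123201/8.

351/2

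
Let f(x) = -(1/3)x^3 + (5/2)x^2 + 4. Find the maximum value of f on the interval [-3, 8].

The derivative is -x^2 + 5x, which vanishes at x = 0 and x = 5.
Compare values at every candidate in [-3, 8]: f(-3) = 71/2,  f(0) = 4,  f(5) = 149/6,  f(8) = -20/3.
The maximum over the interval is 71/2, attained at x = -3.

71/2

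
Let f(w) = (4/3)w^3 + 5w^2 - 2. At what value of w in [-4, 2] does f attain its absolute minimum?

-4

The derivative is 4w^2 + 10w, which vanishes at w = -5/2 and w = 0.
Evaluating at the critical points and endpoints: f(-4) = -22/3,  f(-5/2) = 101/12,  f(0) = -2,  f(2) = 86/3.
Hence the absolute minimum is -22/3 at w = -4.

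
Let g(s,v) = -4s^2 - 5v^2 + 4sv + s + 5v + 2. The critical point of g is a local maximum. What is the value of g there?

253/64

∂g/∂s = -8s + 4v + 1 = 0 and ∂g/∂v = 4s - 10v + 5 = 0, so (s, v) = (15/32, 11/16).
The Hessian has g_{ss} = -8, g_{vv} = -10, g_{sv} = 4, giving D = 64 > 0 with g_{ss} < 0, so the point is a local maximum.
g(15/32, 11/16) = 253/64.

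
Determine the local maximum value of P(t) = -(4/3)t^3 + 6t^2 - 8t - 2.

-14/3

P'(t) = -4t^2 + 12t - 8. Setting P'(t) = 0 gives t ∈ {1, 2}.
Second-derivative test with P''(t) = -8t + 12: P''(1) = 4 > 0 ⇒ local minimum; P''(2) = -4 < 0 ⇒ local maximum.
Thus P has its local maximum at t = 2, with value -14/3.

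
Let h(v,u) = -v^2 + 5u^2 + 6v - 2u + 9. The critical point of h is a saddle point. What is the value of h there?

89/5

∂h/∂v = -2v + 6 = 0 and ∂h/∂u = 10u - 2 = 0, so (v, u) = (3, 1/5).
The Hessian has h_{vv} = -2, h_{uu} = 10, h_{vu} = 0, giving D = -20 < 0, so the point is a saddle point.
h(3, 1/5) = 89/5.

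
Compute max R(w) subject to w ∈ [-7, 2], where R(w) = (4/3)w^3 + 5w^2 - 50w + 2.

R'(w) = 4w^2 + 10w - 50, whose only zero in [-7, 2] is w = -5.
Compare values at every candidate in [-7, 2]: R(-7) = 419/3, R(-5) = 631/3, R(2) = -202/3.
Hence the absolute maximum is 631/3 at w = -5.

631/3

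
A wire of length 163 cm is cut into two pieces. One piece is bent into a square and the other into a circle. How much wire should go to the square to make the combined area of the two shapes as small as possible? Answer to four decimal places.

91.2962

Let x be the length used for the square. Square side x/4; circle radius (163−x)/(2π).
A(x) = (x/4)² + π·((163−x)/(2π))² = x²/16 + (163−x)²/(4π) for 0 ≤ x ≤ 163. A'(x) = x/8 − (163−x)/(2π) = 0 gives x = 4·163/(π+4) ≈ 91.2962.
A'' = 1/8 + 1/(2π) > 0, so this gives the minimum combined area; x ≈ 91.2962 cm to the square.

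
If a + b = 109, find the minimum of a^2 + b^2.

11881/2

With a + b = 109, a^2 + b^2 = a^2 + (109 − a)^2.
The derivative 2a − 2(109 − a) = 4a − 218 vanishes at a = 109/2; second derivative 4 > 0, a minimum.
The minimum is 2·(109/2)^2 = 11881/2.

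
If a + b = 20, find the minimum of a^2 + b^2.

With a + b = 20, a^2 + b^2 = a^2 + (20 − a)^2.
The derivative 2a − 2(20 − a) = 4a − 40 vanishes at a = 10; second derivative 4 > 0, a minimum.
The minimum is 2·(10)^2 = 200.

200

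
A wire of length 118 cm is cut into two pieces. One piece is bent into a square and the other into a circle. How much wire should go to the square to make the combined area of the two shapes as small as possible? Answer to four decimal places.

Let x be the length used for the square. Square side x/4; circle radius (118−x)/(2π).
A(x) = (x/4)² + π·((118−x)/(2π))² = x²/16 + (118−x)²/(4π) for 0 ≤ x ≤ 118. A'(x) = x/8 − (118−x)/(2π) = 0 gives x = 4·118/(π+4) ≈ 66.0917.
A'' = 1/8 + 1/(2π) > 0, so this gives the minimum combined area; x ≈ 66.0917 cm to the square.

66.0917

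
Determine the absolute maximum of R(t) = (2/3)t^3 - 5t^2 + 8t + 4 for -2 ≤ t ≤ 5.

R'(t) = 2t^2 - 10t + 8, which vanishes at t = 1 and t = 4.
Evaluating at the critical points and endpoints: R(-2) = -112/3; R(1) = 23/3; R(4) = -4/3; R(5) = 7/3.
Hence the absolute maximum is 23/3 at t = 1.

23/3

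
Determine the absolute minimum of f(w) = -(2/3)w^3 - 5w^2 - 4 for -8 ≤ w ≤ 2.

Differentiating, f'(w) = -2w^2 - 10w; which vanishes at w = -5 and w = 0.
Compare values at every candidate in [-8, 2]: f(-8) = 52/3, f(-5) = -137/3, f(0) = -4, f(2) = -88/3.
Hence the absolute minimum is -137/3 at w = -5.

-137/3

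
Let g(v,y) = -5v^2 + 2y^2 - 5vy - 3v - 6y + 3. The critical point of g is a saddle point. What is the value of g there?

123/65

∂g/∂v = -10v - 5y - 3 = 0 and ∂g/∂y = -5v + 4y - 6 = 0, so (v, y) = (-42/65, 9/13).
The Hessian has g_{vv} = -10, g_{yy} = 4, g_{vy} = -5, giving D = -65 < 0, so the point is a saddle point.
g(-42/65, 9/13) = 123/65.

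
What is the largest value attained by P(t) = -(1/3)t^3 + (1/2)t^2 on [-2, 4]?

P'(t) = -t^2 + t, which vanishes at t = 0 and t = 1.
Evaluating at the critical points and endpoints: P(-2) = 14/3, P(0) = 0, P(1) = 1/6, P(4) = -40/3.
The maximum over the interval is 14/3, attained at t = -2.

14/3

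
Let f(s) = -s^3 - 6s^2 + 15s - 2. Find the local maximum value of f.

6

f'(s) = -3s^2 - 12s + 15 = 0 at s = -5, 1.
f''(s) = -6s - 12. f''(-5) = 18 > 0 ⇒ local minimum; f''(1) = -18 < 0 ⇒ local maximum.
Thus f has its local maximum at s = 1, with value 6.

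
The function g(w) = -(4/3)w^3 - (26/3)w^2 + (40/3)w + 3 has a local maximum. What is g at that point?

Critical points: g'(w) = -4w^2 - (52/3)w + 40/3 vanishes at w = -5, 2/3.
Since g''(w) = -8w - 52/3, we get g''(-5) = 68/3 > 0 ⇒ local minimum; g''(2/3) = -68/3 < 0 ⇒ local maximum.
So the local maximum value is g(2/3) = 619/81.

619/81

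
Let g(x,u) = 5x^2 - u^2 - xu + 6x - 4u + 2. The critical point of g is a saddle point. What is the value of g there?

∂g/∂x = 10x - u + 6 = 0 and ∂g/∂u = -x - 2u - 4 = 0, so (x, u) = (-16/21, -34/21).
The Hessian has g_{xx} = 10, g_{uu} = -2, g_{xu} = -1, giving D = -21 < 0, so the point is a saddle point.
g(-16/21, -34/21) = 62/21.

62/21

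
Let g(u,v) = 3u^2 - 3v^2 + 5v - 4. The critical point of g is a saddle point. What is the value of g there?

∂g/∂u = 6u = 0 and ∂g/∂v = -6v + 5 = 0, so (u, v) = (0, 5/6).
The Hessian has g_{uu} = 6, g_{vv} = -6, g_{uv} = 0, giving D = -36 < 0, so the point is a saddle point.
g(0, 5/6) = -23/12.

-23/12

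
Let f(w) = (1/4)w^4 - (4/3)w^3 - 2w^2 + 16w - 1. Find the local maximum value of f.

f'(w) = w^3 - 4w^2 - 4w + 16 = 0 at w = -2, 2, 4.
Second-derivative test with f''(w) = 3w^2 - 8w - 4: f''(-2) = 24 > 0 ⇒ local minimum; f''(2) = -8 < 0 ⇒ local maximum; f''(4) = 12 > 0 ⇒ local minimum.
The local maximum is f(2) = 49/3.

49/3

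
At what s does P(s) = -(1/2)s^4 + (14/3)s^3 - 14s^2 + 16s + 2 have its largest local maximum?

P'(s) = -2s^3 + 14s^2 - 28s + 16 = 0 at s = 1, 2, 4.
P''(s) = -6s^2 + 28s - 28. P''(1) = -6 < 0 ⇒ local maximum; P''(2) = 4 > 0 ⇒ local minimum; P''(4) = -12 < 0 ⇒ local maximum.
Thus P has its largest local maximum at s = 4, with value 38/3.

4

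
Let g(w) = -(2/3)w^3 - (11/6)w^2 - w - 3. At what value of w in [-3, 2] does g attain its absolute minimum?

2

The derivative is -2w^2 - (11/3)w - 1, which vanishes at w = -3/2 and w = -1/3.
Candidates: g(-3) = 3/2, g(-3/2) = -27/8, g(-1/3) = -461/162, g(2) = -53/3.
Hence the absolute minimum is -53/3 at w = 2.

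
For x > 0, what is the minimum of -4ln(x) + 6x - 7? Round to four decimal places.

-1.3781

R'(x) = -4/x + 6 = 0 gives x = 2/3.
R''(x) = 4/x², which is positive for x > 0, so this is a local minimum.
R(2/3) = -4·ln(2/3) + 4 - 7 ≈ -1.3781.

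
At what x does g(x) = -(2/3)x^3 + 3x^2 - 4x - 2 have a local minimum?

1

g'(x) = -2x^2 + 6x - 4 = 0 at x = 1, 2.
g''(x) = -4x + 6. g''(1) = 2 > 0 ⇒ local minimum; g''(2) = -2 < 0 ⇒ local maximum.
The local minimum is g(1) = -11/3.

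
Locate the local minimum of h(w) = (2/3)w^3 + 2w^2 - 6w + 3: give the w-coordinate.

1

h'(w) = 2w^2 + 4w - 6 = 0 at w = -3, 1.
Second-derivative test with h''(w) = 4w + 4: h''(-3) = -8 < 0 ⇒ local maximum; h''(1) = 8 > 0 ⇒ local minimum.
Thus h has its local minimum at w = 1, with value -1/3.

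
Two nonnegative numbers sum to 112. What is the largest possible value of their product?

3136

With x + y = 112, the product is P(x) = x(112 − x).
P'(x) = 112 − 2x = 0 gives x = 56; P'' = −2 < 0, so this is the maximum.
P = 56·56 = 3136.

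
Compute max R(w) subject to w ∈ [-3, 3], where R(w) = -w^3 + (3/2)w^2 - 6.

R'(w) = -3w^2 + 3w, which vanishes at w = 0 and w = 1.
Candidates: R(-3) = 69/2, R(0) = -6, R(1) = -11/2, R(3) = -39/2.
The maximum over the interval is 69/2, attained at w = -3.

69/2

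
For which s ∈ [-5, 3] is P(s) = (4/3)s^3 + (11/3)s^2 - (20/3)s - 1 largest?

3

The derivative is 4s^2 + (22/3)s - 20/3, which vanishes at s = -5/2 and s = 2/3.
Compare values at every candidate in [-5, 3]: P(-5) = -128/3, P(-5/2) = 71/4, P(2/3) = -277/81, P(3) = 48.
Hence the absolute maximum is 48 at s = 3.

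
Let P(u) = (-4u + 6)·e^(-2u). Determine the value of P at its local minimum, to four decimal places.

-0.0366

P'(u) = (-4)·e^(-2u) + (-4u + 6)·(-2)·e^(-2u) = (8u - 16)·e^(-2u). Since e^(-2u) > 0, the only critical point is u = 2.
P''(2) has the same sign as 8 > 0, so this is a local minimum.
P(2) = (-2)·e^(-4) ≈ -0.0366.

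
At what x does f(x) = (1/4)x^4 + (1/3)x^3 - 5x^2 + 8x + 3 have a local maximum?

1

f'(x) = x^3 + x^2 - 10x + 8. Setting f'(x) = 0 gives x ∈ {-4, 1, 2}.
f''(x) = 3x^2 + 2x - 10. f''(-4) = 30 > 0 ⇒ local minimum; f''(1) = -5 < 0 ⇒ local maximum; f''(2) = 6 > 0 ⇒ local minimum.
The local maximum is f(1) = 79/12.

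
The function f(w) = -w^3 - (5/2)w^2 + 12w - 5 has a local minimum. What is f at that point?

-73/2

f'(w) = -3w^2 - 5w + 12 = 0 at w = -3, 4/3.
f''(w) = -6w - 5. f''(-3) = 13 > 0 ⇒ local minimum; f''(4/3) = -13 < 0 ⇒ local maximum.
The local minimum is f(-3) = -73/2.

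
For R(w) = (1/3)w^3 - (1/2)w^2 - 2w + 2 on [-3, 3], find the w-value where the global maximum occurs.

-1

Differentiating, R'(w) = w^2 - w - 2; which vanishes at w = -1 and w = 2.
Candidates: R(-3) = -11/2,  R(-1) = 19/6,  R(2) = -4/3,  R(3) = 1/2.
So the maximum is R(-1) = 19/6.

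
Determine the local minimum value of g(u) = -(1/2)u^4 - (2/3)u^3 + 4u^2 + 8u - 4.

g'(u) = -2u^3 - 2u^2 + 8u + 8 = 0 at u = -2, -1, 2.
g''(u) = -6u^2 - 4u + 8. g''(-2) = -8 < 0 ⇒ local maximum; g''(-1) = 6 > 0 ⇒ local minimum; g''(2) = -24 < 0 ⇒ local maximum.
Thus g has its local minimum at u = -1, with value -47/6.

-47/6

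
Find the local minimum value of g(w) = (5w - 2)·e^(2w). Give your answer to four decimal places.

By the product rule, g'(w) = (10w + 1)·e^(2w). Since e^(2w) > 0, the only critical point is w = -1/10.
g''(-1/10) has the same sign as 10 > 0, so this is a local minimum.
g(-1/10) = (-5/2)·e^(-1/5) ≈ -2.0468.

-2.0468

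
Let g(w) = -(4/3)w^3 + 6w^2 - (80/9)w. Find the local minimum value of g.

-352/81

Critical points: g'(w) = -4w^2 + 12w - 80/9 vanishes at w = 4/3, 5/3.
g''(w) = -8w + 12. g''(4/3) = 4/3 > 0 ⇒ local minimum; g''(5/3) = -4/3 < 0 ⇒ local maximum.
The local minimum is g(4/3) = -352/81.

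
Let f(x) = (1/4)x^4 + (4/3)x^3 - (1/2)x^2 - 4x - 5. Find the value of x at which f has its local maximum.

-1

f'(x) = x^3 + 4x^2 - x - 4 = 0 at x = -4, -1, 1.
Since f''(x) = 3x^2 + 8x - 1, we get f''(-4) = 15 > 0 ⇒ local minimum; f''(-1) = -6 < 0 ⇒ local maximum; f''(1) = 10 > 0 ⇒ local minimum.
So the local maximum value is f(-1) = -31/12.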